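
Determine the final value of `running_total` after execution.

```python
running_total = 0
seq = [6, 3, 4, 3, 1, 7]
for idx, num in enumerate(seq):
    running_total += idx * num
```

Let's trace through this code step by step.

Initialize: running_total = 0
Initialize: seq = [6, 3, 4, 3, 1, 7]
Entering loop: for idx, num in enumerate(seq):

After execution: running_total = 59
59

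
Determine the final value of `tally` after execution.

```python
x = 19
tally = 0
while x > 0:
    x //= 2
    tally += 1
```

Let's trace through this code step by step.

Initialize: x = 19
Initialize: tally = 0
Entering loop: while x > 0:

After execution: tally = 5
5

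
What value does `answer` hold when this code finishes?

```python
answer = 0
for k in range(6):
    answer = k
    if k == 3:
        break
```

Let's trace through this code step by step.

Initialize: answer = 0
Entering loop: for k in range(6):

After execution: answer = 3
3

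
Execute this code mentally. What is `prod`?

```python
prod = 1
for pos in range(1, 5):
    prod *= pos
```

Let's trace through this code step by step.

Initialize: prod = 1
Entering loop: for pos in range(1, 5):

After execution: prod = 24
24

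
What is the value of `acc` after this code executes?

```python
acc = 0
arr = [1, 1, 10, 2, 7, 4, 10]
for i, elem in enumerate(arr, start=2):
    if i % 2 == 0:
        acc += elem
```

Let's trace through this code step by step.

Initialize: acc = 0
Initialize: arr = [1, 1, 10, 2, 7, 4, 10]
Entering loop: for i, elem in enumerate(arr, start=2):

After execution: acc = 28
28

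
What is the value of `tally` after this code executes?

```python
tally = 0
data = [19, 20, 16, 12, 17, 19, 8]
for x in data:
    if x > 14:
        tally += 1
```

Let's trace through this code step by step.

Initialize: tally = 0
Initialize: data = [19, 20, 16, 12, 17, 19, 8]
Entering loop: for x in data:

After execution: tally = 5
5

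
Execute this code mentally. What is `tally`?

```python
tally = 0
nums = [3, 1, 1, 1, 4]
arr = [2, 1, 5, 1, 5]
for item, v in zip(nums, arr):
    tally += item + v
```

Let's trace through this code step by step.

Initialize: tally = 0
Initialize: nums = [3, 1, 1, 1, 4]
Initialize: arr = [2, 1, 5, 1, 5]
Entering loop: for item, v in zip(nums, arr):

After execution: tally = 24
24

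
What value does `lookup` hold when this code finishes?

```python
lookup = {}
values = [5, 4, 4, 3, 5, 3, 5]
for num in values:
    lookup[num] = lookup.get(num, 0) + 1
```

Let's trace through this code step by step.

Initialize: lookup = {}
Initialize: values = [5, 4, 4, 3, 5, 3, 5]
Entering loop: for num in values:

After execution: lookup = {5: 3, 4: 2, 3: 2}
{5: 3, 4: 2, 3: 2}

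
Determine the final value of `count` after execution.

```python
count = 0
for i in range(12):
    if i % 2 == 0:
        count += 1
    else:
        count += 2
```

Let's trace through this code step by step.

Initialize: count = 0
Entering loop: for i in range(12):

After execution: count = 18
18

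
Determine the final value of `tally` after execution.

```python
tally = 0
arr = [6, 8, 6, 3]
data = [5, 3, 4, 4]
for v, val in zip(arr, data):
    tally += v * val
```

Let's trace through this code step by step.

Initialize: tally = 0
Initialize: arr = [6, 8, 6, 3]
Initialize: data = [5, 3, 4, 4]
Entering loop: for v, val in zip(arr, data):

After execution: tally = 90
90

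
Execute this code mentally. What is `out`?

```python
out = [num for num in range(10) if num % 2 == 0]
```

Let's trace through this code step by step.

Initialize: out = [num for num in range(10) if num % 2 == 0]

After execution: out = [0, 2, 4, 6, 8]
[0, 2, 4, 6, 8]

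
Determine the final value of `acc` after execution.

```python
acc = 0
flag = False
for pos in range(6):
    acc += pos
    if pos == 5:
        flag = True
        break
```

Let's trace through this code step by step.

Initialize: acc = 0
Initialize: flag = False
Entering loop: for pos in range(6):

After execution: acc = 15
15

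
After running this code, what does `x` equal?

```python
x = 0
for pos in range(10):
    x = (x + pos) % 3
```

Let's trace through this code step by step.

Initialize: x = 0
Entering loop: for pos in range(10):

After execution: x = 0
0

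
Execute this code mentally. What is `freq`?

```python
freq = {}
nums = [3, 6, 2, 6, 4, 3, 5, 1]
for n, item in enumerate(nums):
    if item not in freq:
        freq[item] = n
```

Let's trace through this code step by step.

Initialize: freq = {}
Initialize: nums = [3, 6, 2, 6, 4, 3, 5, 1]
Entering loop: for n, item in enumerate(nums):

After execution: freq = {3: 0, 6: 1, 2: 2, 4: 4, 5: 6, 1: 7}
{3: 0, 6: 1, 2: 2, 4: 4, 5: 6, 1: 7}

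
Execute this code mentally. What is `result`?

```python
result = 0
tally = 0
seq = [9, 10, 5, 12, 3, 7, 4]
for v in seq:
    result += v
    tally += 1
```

Let's trace through this code step by step.

Initialize: result = 0
Initialize: tally = 0
Initialize: seq = [9, 10, 5, 12, 3, 7, 4]
Entering loop: for v in seq:

After execution: result = 50
50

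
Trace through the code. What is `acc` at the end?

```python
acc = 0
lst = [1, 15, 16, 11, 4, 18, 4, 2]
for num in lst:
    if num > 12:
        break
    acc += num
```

Let's trace through this code step by step.

Initialize: acc = 0
Initialize: lst = [1, 15, 16, 11, 4, 18, 4, 2]
Entering loop: for num in lst:

After execution: acc = 1
1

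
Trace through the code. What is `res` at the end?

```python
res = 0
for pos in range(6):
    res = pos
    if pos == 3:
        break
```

Let's trace through this code step by step.

Initialize: res = 0
Entering loop: for pos in range(6):

After execution: res = 3
3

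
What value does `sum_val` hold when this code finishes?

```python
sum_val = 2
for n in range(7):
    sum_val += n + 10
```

Let's trace through this code step by step.

Initialize: sum_val = 2
Entering loop: for n in range(7):

After execution: sum_val = 93
93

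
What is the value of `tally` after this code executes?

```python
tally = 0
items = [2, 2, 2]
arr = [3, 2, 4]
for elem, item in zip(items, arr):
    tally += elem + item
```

Let's trace through this code step by step.

Initialize: tally = 0
Initialize: items = [2, 2, 2]
Initialize: arr = [3, 2, 4]
Entering loop: for elem, item in zip(items, arr):

After execution: tally = 15
15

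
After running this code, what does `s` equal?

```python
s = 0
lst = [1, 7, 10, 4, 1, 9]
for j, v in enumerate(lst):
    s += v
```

Let's trace through this code step by step.

Initialize: s = 0
Initialize: lst = [1, 7, 10, 4, 1, 9]
Entering loop: for j, v in enumerate(lst):

After execution: s = 32
32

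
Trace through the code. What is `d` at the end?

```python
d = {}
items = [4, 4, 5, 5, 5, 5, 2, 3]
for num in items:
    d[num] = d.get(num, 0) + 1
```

Let's trace through this code step by step.

Initialize: d = {}
Initialize: items = [4, 4, 5, 5, 5, 5, 2, 3]
Entering loop: for num in items:

After execution: d = {4: 2, 5: 4, 2: 1, 3: 1}
{4: 2, 5: 4, 2: 1, 3: 1}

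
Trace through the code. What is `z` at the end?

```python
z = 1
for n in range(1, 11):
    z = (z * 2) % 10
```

Let's trace through this code step by step.

Initialize: z = 1
Entering loop: for n in range(1, 11):

After execution: z = 4
4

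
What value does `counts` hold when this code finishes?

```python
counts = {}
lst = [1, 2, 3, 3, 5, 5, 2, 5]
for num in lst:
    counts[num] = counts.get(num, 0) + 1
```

Let's trace through this code step by step.

Initialize: counts = {}
Initialize: lst = [1, 2, 3, 3, 5, 5, 2, 5]
Entering loop: for num in lst:

After execution: counts = {1: 1, 2: 2, 3: 2, 5: 3}
{1: 1, 2: 2, 3: 2, 5: 3}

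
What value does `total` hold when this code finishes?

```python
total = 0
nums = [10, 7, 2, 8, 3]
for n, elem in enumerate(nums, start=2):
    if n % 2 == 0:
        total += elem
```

Let's trace through this code step by step.

Initialize: total = 0
Initialize: nums = [10, 7, 2, 8, 3]
Entering loop: for n, elem in enumerate(nums, start=2):

After execution: total = 15
15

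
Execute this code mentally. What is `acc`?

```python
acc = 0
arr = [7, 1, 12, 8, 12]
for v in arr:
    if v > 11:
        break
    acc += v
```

Let's trace through this code step by step.

Initialize: acc = 0
Initialize: arr = [7, 1, 12, 8, 12]
Entering loop: for v in arr:

After execution: acc = 8
8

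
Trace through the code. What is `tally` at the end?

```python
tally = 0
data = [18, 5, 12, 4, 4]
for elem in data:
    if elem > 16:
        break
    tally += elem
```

Let's trace through this code step by step.

Initialize: tally = 0
Initialize: data = [18, 5, 12, 4, 4]
Entering loop: for elem in data:

After execution: tally = 0
0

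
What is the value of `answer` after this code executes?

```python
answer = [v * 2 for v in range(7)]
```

Let's trace through this code step by step.

Initialize: answer = [v * 2 for v in range(7)]

After execution: answer = [0, 2, 4, 6, 8, 10, 12]
[0, 2, 4, 6, 8, 10, 12]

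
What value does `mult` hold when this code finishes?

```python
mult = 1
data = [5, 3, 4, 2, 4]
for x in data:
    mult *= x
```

Let's trace through this code step by step.

Initialize: mult = 1
Initialize: data = [5, 3, 4, 2, 4]
Entering loop: for x in data:

After execution: mult = 480
480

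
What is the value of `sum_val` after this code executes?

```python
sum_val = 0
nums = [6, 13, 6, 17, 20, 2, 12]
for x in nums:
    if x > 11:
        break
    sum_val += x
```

Let's trace through this code step by step.

Initialize: sum_val = 0
Initialize: nums = [6, 13, 6, 17, 20, 2, 12]
Entering loop: for x in nums:

After execution: sum_val = 6
6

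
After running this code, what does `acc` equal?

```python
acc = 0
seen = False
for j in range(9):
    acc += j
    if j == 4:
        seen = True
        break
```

Let's trace through this code step by step.

Initialize: acc = 0
Initialize: seen = False
Entering loop: for j in range(9):

After execution: acc = 10
10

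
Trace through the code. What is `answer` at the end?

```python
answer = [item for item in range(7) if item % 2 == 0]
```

Let's trace through this code step by step.

Initialize: answer = [item for item in range(7) if item % 2 == 0]

After execution: answer = [0, 2, 4, 6]
[0, 2, 4, 6]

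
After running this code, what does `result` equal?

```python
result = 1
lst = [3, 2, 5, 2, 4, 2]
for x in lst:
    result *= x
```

Let's trace through this code step by step.

Initialize: result = 1
Initialize: lst = [3, 2, 5, 2, 4, 2]
Entering loop: for x in lst:

After execution: result = 480
480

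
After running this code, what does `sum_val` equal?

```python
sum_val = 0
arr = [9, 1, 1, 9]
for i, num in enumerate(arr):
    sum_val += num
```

Let's trace through this code step by step.

Initialize: sum_val = 0
Initialize: arr = [9, 1, 1, 9]
Entering loop: for i, num in enumerate(arr):

After execution: sum_val = 20
20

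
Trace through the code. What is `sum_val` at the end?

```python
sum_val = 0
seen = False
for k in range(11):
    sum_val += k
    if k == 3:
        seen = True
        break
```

Let's trace through this code step by step.

Initialize: sum_val = 0
Initialize: seen = False
Entering loop: for k in range(11):

After execution: sum_val = 6
6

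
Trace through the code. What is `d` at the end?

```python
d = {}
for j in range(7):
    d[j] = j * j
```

Let's trace through this code step by step.

Initialize: d = {}
Entering loop: for j in range(7):

After execution: d = {0: 0, 1: 1, 2: 4, 3: 9, 4: 16, 5: 25, 6: 36}
{0: 0, 1: 1, 2: 4, 3: 9, 4: 16, 5: 25, 6: 36}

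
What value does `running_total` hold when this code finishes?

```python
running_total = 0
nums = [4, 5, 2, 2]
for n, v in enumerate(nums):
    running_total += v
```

Let's trace through this code step by step.

Initialize: running_total = 0
Initialize: nums = [4, 5, 2, 2]
Entering loop: for n, v in enumerate(nums):

After execution: running_total = 13
13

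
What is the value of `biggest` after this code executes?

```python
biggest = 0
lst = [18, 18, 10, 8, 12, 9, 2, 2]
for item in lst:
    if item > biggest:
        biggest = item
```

Let's trace through this code step by step.

Initialize: biggest = 0
Initialize: lst = [18, 18, 10, 8, 12, 9, 2, 2]
Entering loop: for item in lst:

After execution: biggest = 18
18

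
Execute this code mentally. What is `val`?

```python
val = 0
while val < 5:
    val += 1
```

Let's trace through this code step by step.

Initialize: val = 0
Entering loop: while val < 5:

After execution: val = 5
5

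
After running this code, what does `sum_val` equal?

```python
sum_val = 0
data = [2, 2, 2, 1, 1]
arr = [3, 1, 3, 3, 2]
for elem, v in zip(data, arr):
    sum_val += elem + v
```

Let's trace through this code step by step.

Initialize: sum_val = 0
Initialize: data = [2, 2, 2, 1, 1]
Initialize: arr = [3, 1, 3, 3, 2]
Entering loop: for elem, v in zip(data, arr):

After execution: sum_val = 20
20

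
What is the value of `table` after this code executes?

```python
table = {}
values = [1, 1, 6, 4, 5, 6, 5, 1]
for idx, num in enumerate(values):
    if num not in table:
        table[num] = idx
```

Let's trace through this code step by step.

Initialize: table = {}
Initialize: values = [1, 1, 6, 4, 5, 6, 5, 1]
Entering loop: for idx, num in enumerate(values):

After execution: table = {1: 0, 6: 2, 4: 3, 5: 4}
{1: 0, 6: 2, 4: 3, 5: 4}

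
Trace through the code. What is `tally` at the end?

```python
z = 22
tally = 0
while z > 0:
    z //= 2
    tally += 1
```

Let's trace through this code step by step.

Initialize: z = 22
Initialize: tally = 0
Entering loop: while z > 0:

After execution: tally = 5
5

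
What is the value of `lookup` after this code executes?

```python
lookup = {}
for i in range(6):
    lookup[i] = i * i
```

Let's trace through this code step by step.

Initialize: lookup = {}
Entering loop: for i in range(6):

After execution: lookup = {0: 0, 1: 1, 2: 4, 3: 9, 4: 16, 5: 25}
{0: 0, 1: 1, 2: 4, 3: 9, 4: 16, 5: 25}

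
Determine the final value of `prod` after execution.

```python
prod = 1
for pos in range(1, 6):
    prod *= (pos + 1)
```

Let's trace through this code step by step.

Initialize: prod = 1
Entering loop: for pos in range(1, 6):

After execution: prod = 720
720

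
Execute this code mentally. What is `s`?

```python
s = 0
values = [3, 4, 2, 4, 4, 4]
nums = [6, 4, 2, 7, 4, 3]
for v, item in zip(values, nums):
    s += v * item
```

Let's trace through this code step by step.

Initialize: s = 0
Initialize: values = [3, 4, 2, 4, 4, 4]
Initialize: nums = [6, 4, 2, 7, 4, 3]
Entering loop: for v, item in zip(values, nums):

After execution: s = 94
94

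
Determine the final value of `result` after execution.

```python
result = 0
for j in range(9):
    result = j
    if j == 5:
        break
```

Let's trace through this code step by step.

Initialize: result = 0
Entering loop: for j in range(9):

After execution: result = 5
5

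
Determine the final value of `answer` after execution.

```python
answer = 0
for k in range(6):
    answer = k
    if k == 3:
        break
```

Let's trace through this code step by step.

Initialize: answer = 0
Entering loop: for k in range(6):

After execution: answer = 3
3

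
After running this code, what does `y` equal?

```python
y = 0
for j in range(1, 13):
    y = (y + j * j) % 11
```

Let's trace through this code step by step.

Initialize: y = 0
Entering loop: for j in range(1, 13):

After execution: y = 1
1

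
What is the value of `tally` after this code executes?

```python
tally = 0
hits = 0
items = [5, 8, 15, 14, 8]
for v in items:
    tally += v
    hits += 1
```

Let's trace through this code step by step.

Initialize: tally = 0
Initialize: hits = 0
Initialize: items = [5, 8, 15, 14, 8]
Entering loop: for v in items:

After execution: tally = 50
50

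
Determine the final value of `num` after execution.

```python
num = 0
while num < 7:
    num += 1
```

Let's trace through this code step by step.

Initialize: num = 0
Entering loop: while num < 7:

After execution: num = 7
7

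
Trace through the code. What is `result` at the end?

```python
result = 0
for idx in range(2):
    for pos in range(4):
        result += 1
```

Let's trace through this code step by step.

Initialize: result = 0
Entering loop: for idx in range(2):

After execution: result = 8
8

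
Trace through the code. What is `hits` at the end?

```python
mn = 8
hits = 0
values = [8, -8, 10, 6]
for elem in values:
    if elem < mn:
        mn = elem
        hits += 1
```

Let's trace through this code step by step.

Initialize: mn = 8
Initialize: hits = 0
Initialize: values = [8, -8, 10, 6]
Entering loop: for elem in values:

After execution: hits = 1
1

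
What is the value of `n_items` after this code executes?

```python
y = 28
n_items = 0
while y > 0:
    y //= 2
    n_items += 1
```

Let's trace through this code step by step.

Initialize: y = 28
Initialize: n_items = 0
Entering loop: while y > 0:

After execution: n_items = 5
5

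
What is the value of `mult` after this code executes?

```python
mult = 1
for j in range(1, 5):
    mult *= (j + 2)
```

Let's trace through this code step by step.

Initialize: mult = 1
Entering loop: for j in range(1, 5):

After execution: mult = 360
360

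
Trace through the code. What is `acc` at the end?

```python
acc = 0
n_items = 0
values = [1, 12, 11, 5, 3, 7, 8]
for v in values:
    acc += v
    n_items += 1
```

Let's trace through this code step by step.

Initialize: acc = 0
Initialize: n_items = 0
Initialize: values = [1, 12, 11, 5, 3, 7, 8]
Entering loop: for v in values:

After execution: acc = 47
47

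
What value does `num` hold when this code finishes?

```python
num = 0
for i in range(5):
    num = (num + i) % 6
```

Let's trace through this code step by step.

Initialize: num = 0
Entering loop: for i in range(5):

After execution: num = 4
4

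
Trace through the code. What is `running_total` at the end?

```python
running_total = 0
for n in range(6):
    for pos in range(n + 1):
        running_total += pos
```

Let's trace through this code step by step.

Initialize: running_total = 0
Entering loop: for n in range(6):

After execution: running_total = 35
35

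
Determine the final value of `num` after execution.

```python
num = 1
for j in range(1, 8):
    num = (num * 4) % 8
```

Let's trace through this code step by step.

Initialize: num = 1
Entering loop: for j in range(1, 8):

After execution: num = 0
0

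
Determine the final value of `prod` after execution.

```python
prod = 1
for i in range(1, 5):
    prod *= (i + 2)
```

Let's trace through this code step by step.

Initialize: prod = 1
Entering loop: for i in range(1, 5):

After execution: prod = 360
360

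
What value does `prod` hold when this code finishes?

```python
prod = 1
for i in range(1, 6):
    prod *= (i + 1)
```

Let's trace through this code step by step.

Initialize: prod = 1
Entering loop: for i in range(1, 6):

After execution: prod = 720
720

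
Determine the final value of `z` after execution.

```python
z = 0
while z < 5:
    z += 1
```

Let's trace through this code step by step.

Initialize: z = 0
Entering loop: while z < 5:

After execution: z = 5
5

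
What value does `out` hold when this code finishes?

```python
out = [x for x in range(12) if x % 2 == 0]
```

Let's trace through this code step by step.

Initialize: out = [x for x in range(12) if x % 2 == 0]

After execution: out = [0, 2, 4, 6, 8, 10]
[0, 2, 4, 6, 8, 10]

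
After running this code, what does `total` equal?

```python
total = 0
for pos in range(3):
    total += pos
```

Let's trace through this code step by step.

Initialize: total = 0
Entering loop: for pos in range(3):

After execution: total = 3
3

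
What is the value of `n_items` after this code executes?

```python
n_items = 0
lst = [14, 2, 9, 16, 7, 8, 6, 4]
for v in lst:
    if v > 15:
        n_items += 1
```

Let's trace through this code step by step.

Initialize: n_items = 0
Initialize: lst = [14, 2, 9, 16, 7, 8, 6, 4]
Entering loop: for v in lst:

After execution: n_items = 1
1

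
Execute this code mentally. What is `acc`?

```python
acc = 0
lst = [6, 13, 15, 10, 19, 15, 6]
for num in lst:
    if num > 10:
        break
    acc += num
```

Let's trace through this code step by step.

Initialize: acc = 0
Initialize: lst = [6, 13, 15, 10, 19, 15, 6]
Entering loop: for num in lst:

After execution: acc = 6
6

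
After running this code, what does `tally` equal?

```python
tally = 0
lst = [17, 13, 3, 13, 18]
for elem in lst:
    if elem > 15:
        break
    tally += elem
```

Let's trace through this code step by step.

Initialize: tally = 0
Initialize: lst = [17, 13, 3, 13, 18]
Entering loop: for elem in lst:

After execution: tally = 0
0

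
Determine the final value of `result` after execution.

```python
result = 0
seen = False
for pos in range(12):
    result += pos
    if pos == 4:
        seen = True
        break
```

Let's trace through this code step by step.

Initialize: result = 0
Initialize: seen = False
Entering loop: for pos in range(12):

After execution: result = 10
10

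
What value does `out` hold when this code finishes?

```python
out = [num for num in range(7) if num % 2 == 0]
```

Let's trace through this code step by step.

Initialize: out = [num for num in range(7) if num % 2 == 0]

After execution: out = [0, 2, 4, 6]
[0, 2, 4, 6]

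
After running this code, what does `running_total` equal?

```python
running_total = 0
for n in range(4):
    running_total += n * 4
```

Let's trace through this code step by step.

Initialize: running_total = 0
Entering loop: for n in range(4):

After execution: running_total = 24
24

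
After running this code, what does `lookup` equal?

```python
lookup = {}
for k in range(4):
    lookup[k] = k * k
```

Let's trace through this code step by step.

Initialize: lookup = {}
Entering loop: for k in range(4):

After execution: lookup = {0: 0, 1: 1, 2: 4, 3: 9}
{0: 0, 1: 1, 2: 4, 3: 9}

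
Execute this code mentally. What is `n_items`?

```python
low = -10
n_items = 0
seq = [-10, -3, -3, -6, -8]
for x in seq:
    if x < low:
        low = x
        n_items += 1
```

Let's trace through this code step by step.

Initialize: low = -10
Initialize: n_items = 0
Initialize: seq = [-10, -3, -3, -6, -8]
Entering loop: for x in seq:

After execution: n_items = 0
0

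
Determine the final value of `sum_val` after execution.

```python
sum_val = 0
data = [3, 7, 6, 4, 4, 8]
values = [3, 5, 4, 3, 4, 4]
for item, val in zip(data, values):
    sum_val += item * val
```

Let's trace through this code step by step.

Initialize: sum_val = 0
Initialize: data = [3, 7, 6, 4, 4, 8]
Initialize: values = [3, 5, 4, 3, 4, 4]
Entering loop: for item, val in zip(data, values):

After execution: sum_val = 128
128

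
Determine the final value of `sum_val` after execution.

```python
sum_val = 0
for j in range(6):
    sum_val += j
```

Let's trace through this code step by step.

Initialize: sum_val = 0
Entering loop: for j in range(6):

After execution: sum_val = 15
15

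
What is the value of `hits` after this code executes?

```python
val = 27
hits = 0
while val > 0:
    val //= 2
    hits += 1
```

Let's trace through this code step by step.

Initialize: val = 27
Initialize: hits = 0
Entering loop: while val > 0:

After execution: hits = 5
5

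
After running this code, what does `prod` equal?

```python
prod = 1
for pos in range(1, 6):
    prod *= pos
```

Let's trace through this code step by step.

Initialize: prod = 1
Entering loop: for pos in range(1, 6):

After execution: prod = 120
120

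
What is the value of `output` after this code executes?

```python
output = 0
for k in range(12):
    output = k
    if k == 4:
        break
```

Let's trace through this code step by step.

Initialize: output = 0
Entering loop: for k in range(12):

After execution: output = 4
4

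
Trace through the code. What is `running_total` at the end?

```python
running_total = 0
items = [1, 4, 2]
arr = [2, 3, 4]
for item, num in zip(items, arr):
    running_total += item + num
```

Let's trace through this code step by step.

Initialize: running_total = 0
Initialize: items = [1, 4, 2]
Initialize: arr = [2, 3, 4]
Entering loop: for item, num in zip(items, arr):

After execution: running_total = 16
16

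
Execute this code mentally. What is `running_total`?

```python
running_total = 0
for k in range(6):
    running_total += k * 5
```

Let's trace through this code step by step.

Initialize: running_total = 0
Entering loop: for k in range(6):

After execution: running_total = 75
75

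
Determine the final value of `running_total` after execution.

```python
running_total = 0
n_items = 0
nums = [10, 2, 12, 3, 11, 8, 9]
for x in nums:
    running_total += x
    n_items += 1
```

Let's trace through this code step by step.

Initialize: running_total = 0
Initialize: n_items = 0
Initialize: nums = [10, 2, 12, 3, 11, 8, 9]
Entering loop: for x in nums:

After execution: running_total = 55
55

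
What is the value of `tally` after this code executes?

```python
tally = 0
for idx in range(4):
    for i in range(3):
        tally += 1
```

Let's trace through this code step by step.

Initialize: tally = 0
Entering loop: for idx in range(4):

After execution: tally = 12
12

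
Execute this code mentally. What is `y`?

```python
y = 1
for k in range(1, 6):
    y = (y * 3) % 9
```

Let's trace through this code step by step.

Initialize: y = 1
Entering loop: for k in range(1, 6):

After execution: y = 0
0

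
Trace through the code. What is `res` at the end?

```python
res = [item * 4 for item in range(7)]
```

Let's trace through this code step by step.

Initialize: res = [item * 4 for item in range(7)]

After execution: res = [0, 4, 8, 12, 16, 20, 24]
[0, 4, 8, 12, 16, 20, 24]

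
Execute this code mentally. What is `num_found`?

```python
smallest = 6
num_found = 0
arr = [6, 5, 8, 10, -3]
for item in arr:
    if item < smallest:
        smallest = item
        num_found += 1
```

Let's trace through this code step by step.

Initialize: smallest = 6
Initialize: num_found = 0
Initialize: arr = [6, 5, 8, 10, -3]
Entering loop: for item in arr:

After execution: num_found = 2
2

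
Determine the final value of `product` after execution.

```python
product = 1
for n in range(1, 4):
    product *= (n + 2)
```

Let's trace through this code step by step.

Initialize: product = 1
Entering loop: for n in range(1, 4):

After execution: product = 60
60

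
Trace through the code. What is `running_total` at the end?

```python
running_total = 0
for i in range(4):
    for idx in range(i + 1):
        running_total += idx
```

Let's trace through this code step by step.

Initialize: running_total = 0
Entering loop: for i in range(4):

After execution: running_total = 10
10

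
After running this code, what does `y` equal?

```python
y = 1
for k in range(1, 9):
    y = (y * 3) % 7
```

Let's trace through this code step by step.

Initialize: y = 1
Entering loop: for k in range(1, 9):

After execution: y = 2
2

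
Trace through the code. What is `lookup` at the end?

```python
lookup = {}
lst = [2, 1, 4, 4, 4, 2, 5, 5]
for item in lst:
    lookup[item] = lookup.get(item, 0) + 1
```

Let's trace through this code step by step.

Initialize: lookup = {}
Initialize: lst = [2, 1, 4, 4, 4, 2, 5, 5]
Entering loop: for item in lst:

After execution: lookup = {2: 2, 1: 1, 4: 3, 5: 2}
{2: 2, 1: 1, 4: 3, 5: 2}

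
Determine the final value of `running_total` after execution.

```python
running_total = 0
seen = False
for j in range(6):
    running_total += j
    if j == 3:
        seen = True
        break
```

Let's trace through this code step by step.

Initialize: running_total = 0
Initialize: seen = False
Entering loop: for j in range(6):

After execution: running_total = 6
6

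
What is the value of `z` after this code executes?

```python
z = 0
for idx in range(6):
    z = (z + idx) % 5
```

Let's trace through this code step by step.

Initialize: z = 0
Entering loop: for idx in range(6):

After execution: z = 0
0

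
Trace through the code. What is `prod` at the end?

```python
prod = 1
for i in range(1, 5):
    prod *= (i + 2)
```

Let's trace through this code step by step.

Initialize: prod = 1
Entering loop: for i in range(1, 5):

After execution: prod = 360
360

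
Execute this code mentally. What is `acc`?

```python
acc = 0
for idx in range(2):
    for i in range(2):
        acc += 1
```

Let's trace through this code step by step.

Initialize: acc = 0
Entering loop: for idx in range(2):

After execution: acc = 4
4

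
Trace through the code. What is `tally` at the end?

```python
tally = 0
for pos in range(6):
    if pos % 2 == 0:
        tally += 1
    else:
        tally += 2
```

Let's trace through this code step by step.

Initialize: tally = 0
Entering loop: for pos in range(6):

After execution: tally = 9
9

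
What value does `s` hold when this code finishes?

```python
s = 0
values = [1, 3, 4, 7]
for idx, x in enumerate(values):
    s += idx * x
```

Let's trace through this code step by step.

Initialize: s = 0
Initialize: values = [1, 3, 4, 7]
Entering loop: for idx, x in enumerate(values):

After execution: s = 32
32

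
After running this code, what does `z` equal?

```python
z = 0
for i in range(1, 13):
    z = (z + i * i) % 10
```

Let's trace through this code step by step.

Initialize: z = 0
Entering loop: for i in range(1, 13):

After execution: z = 0
0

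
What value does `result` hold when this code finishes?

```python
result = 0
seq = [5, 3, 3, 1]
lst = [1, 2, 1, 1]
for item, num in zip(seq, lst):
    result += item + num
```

Let's trace through this code step by step.

Initialize: result = 0
Initialize: seq = [5, 3, 3, 1]
Initialize: lst = [1, 2, 1, 1]
Entering loop: for item, num in zip(seq, lst):

After execution: result = 17
17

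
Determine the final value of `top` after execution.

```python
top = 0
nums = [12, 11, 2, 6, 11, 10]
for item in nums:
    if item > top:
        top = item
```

Let's trace through this code step by step.

Initialize: top = 0
Initialize: nums = [12, 11, 2, 6, 11, 10]
Entering loop: for item in nums:

After execution: top = 12
12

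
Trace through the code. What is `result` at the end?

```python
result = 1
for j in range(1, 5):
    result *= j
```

Let's trace through this code step by step.

Initialize: result = 1
Entering loop: for j in range(1, 5):

After execution: result = 24
24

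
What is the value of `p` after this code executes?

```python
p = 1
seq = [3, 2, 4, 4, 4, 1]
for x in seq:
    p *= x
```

Let's trace through this code step by step.

Initialize: p = 1
Initialize: seq = [3, 2, 4, 4, 4, 1]
Entering loop: for x in seq:

After execution: p = 384
384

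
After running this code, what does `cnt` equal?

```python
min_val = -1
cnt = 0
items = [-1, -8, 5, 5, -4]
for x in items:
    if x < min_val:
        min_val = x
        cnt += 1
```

Let's trace through this code step by step.

Initialize: min_val = -1
Initialize: cnt = 0
Initialize: items = [-1, -8, 5, 5, -4]
Entering loop: for x in items:

After execution: cnt = 1
1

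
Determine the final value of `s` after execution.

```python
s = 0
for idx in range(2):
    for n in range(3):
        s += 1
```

Let's trace through this code step by step.

Initialize: s = 0
Entering loop: for idx in range(2):

After execution: s = 6
6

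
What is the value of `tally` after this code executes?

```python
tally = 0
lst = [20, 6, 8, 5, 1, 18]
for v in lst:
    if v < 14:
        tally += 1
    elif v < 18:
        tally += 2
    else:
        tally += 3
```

Let's trace through this code step by step.

Initialize: tally = 0
Initialize: lst = [20, 6, 8, 5, 1, 18]
Entering loop: for v in lst:

After execution: tally = 10
10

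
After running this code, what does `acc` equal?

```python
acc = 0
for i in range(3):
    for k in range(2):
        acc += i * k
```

Let's trace through this code step by step.

Initialize: acc = 0
Entering loop: for i in range(3):

After execution: acc = 3
3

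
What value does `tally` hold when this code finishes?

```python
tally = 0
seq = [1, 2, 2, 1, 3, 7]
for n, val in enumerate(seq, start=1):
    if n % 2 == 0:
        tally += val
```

Let's trace through this code step by step.

Initialize: tally = 0
Initialize: seq = [1, 2, 2, 1, 3, 7]
Entering loop: for n, val in enumerate(seq, start=1):

After execution: tally = 10
10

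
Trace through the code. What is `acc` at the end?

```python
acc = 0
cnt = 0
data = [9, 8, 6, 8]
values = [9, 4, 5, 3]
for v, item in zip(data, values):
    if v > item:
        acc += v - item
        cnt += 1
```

Let's trace through this code step by step.

Initialize: acc = 0
Initialize: cnt = 0
Initialize: data = [9, 8, 6, 8]
Initialize: values = [9, 4, 5, 3]
Entering loop: for v, item in zip(data, values):

After execution: acc = 10
10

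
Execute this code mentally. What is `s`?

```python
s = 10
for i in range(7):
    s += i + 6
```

Let's trace through this code step by step.

Initialize: s = 10
Entering loop: for i in range(7):

After execution: s = 73
73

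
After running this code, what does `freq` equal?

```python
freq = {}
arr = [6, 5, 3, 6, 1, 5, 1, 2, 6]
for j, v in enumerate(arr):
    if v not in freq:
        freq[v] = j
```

Let's trace through this code step by step.

Initialize: freq = {}
Initialize: arr = [6, 5, 3, 6, 1, 5, 1, 2, 6]
Entering loop: for j, v in enumerate(arr):

After execution: freq = {6: 0, 5: 1, 3: 2, 1: 4, 2: 7}
{6: 0, 5: 1, 3: 2, 1: 4, 2: 7}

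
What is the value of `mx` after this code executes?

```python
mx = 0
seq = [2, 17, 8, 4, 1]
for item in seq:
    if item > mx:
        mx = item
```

Let's trace through this code step by step.

Initialize: mx = 0
Initialize: seq = [2, 17, 8, 4, 1]
Entering loop: for item in seq:

After execution: mx = 17
17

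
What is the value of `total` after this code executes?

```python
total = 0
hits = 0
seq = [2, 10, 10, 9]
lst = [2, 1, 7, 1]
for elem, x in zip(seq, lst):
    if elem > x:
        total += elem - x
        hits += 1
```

Let's trace through this code step by step.

Initialize: total = 0
Initialize: hits = 0
Initialize: seq = [2, 10, 10, 9]
Initialize: lst = [2, 1, 7, 1]
Entering loop: for elem, x in zip(seq, lst):

After execution: total = 20
20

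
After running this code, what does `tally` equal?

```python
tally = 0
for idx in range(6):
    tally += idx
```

Let's trace through this code step by step.

Initialize: tally = 0
Entering loop: for idx in range(6):

After execution: tally = 15
15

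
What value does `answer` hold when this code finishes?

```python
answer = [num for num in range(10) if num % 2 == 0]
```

Let's trace through this code step by step.

Initialize: answer = [num for num in range(10) if num % 2 == 0]

After execution: answer = [0, 2, 4, 6, 8]
[0, 2, 4, 6, 8]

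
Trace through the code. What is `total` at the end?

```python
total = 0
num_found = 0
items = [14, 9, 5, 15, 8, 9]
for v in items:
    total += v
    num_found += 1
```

Let's trace through this code step by step.

Initialize: total = 0
Initialize: num_found = 0
Initialize: items = [14, 9, 5, 15, 8, 9]
Entering loop: for v in items:

After execution: total = 60
60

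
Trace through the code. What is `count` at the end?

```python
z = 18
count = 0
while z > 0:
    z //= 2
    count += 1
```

Let's trace through this code step by step.

Initialize: z = 18
Initialize: count = 0
Entering loop: while z > 0:

After execution: count = 5
5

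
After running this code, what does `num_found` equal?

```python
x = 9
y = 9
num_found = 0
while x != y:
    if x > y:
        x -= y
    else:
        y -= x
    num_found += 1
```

Let's trace through this code step by step.

Initialize: x = 9
Initialize: y = 9
Initialize: num_found = 0
Entering loop: while x != y:

After execution: num_found = 0
0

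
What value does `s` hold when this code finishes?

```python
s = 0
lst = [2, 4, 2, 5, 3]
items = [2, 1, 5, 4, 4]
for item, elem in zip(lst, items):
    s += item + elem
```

Let's trace through this code step by step.

Initialize: s = 0
Initialize: lst = [2, 4, 2, 5, 3]
Initialize: items = [2, 1, 5, 4, 4]
Entering loop: for item, elem in zip(lst, items):

After execution: s = 32
32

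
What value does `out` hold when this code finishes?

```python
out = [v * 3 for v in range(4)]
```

Let's trace through this code step by step.

Initialize: out = [v * 3 for v in range(4)]

After execution: out = [0, 3, 6, 9]
[0, 3, 6, 9]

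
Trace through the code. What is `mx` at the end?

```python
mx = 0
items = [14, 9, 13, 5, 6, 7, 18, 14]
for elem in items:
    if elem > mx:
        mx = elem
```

Let's trace through this code step by step.

Initialize: mx = 0
Initialize: items = [14, 9, 13, 5, 6, 7, 18, 14]
Entering loop: for elem in items:

After execution: mx = 18
18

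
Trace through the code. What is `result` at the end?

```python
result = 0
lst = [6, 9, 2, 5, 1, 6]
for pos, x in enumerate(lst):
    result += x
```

Let's trace through this code step by step.

Initialize: result = 0
Initialize: lst = [6, 9, 2, 5, 1, 6]
Entering loop: for pos, x in enumerate(lst):

After execution: result = 29
29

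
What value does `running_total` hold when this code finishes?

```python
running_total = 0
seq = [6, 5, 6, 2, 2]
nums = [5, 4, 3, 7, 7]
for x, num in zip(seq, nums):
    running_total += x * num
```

Let's trace through this code step by step.

Initialize: running_total = 0
Initialize: seq = [6, 5, 6, 2, 2]
Initialize: nums = [5, 4, 3, 7, 7]
Entering loop: for x, num in zip(seq, nums):

After execution: running_total = 96
96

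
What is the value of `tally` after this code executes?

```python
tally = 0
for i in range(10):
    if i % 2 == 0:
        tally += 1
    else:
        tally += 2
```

Let's trace through this code step by step.

Initialize: tally = 0
Entering loop: for i in range(10):

After execution: tally = 15
15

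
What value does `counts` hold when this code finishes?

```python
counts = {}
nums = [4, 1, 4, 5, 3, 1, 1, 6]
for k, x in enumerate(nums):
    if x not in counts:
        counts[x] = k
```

Let's trace through this code step by step.

Initialize: counts = {}
Initialize: nums = [4, 1, 4, 5, 3, 1, 1, 6]
Entering loop: for k, x in enumerate(nums):

After execution: counts = {4: 0, 1: 1, 5: 3, 3: 4, 6: 7}
{4: 0, 1: 1, 5: 3, 3: 4, 6: 7}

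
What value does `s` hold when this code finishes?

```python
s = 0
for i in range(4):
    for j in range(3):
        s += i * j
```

Let's trace through this code step by step.

Initialize: s = 0
Entering loop: for i in range(4):

After execution: s = 18
18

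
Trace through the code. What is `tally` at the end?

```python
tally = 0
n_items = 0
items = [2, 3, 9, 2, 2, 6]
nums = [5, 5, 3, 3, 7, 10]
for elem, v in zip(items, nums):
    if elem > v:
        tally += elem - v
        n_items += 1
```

Let's trace through this code step by step.

Initialize: tally = 0
Initialize: n_items = 0
Initialize: items = [2, 3, 9, 2, 2, 6]
Initialize: nums = [5, 5, 3, 3, 7, 10]
Entering loop: for elem, v in zip(items, nums):

After execution: tally = 6
6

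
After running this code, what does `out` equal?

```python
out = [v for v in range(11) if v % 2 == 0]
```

Let's trace through this code step by step.

Initialize: out = [v for v in range(11) if v % 2 == 0]

After execution: out = [0, 2, 4, 6, 8, 10]
[0, 2, 4, 6, 8, 10]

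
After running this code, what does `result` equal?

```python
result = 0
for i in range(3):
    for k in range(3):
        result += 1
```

Let's trace through this code step by step.

Initialize: result = 0
Entering loop: for i in range(3):

After execution: result = 9
9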